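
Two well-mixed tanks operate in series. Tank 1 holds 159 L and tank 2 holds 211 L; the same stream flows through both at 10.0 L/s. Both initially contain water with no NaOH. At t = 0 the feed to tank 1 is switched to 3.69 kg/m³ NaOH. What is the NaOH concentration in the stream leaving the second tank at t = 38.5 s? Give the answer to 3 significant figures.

2.28 kg/m³

Time constants: τᵢ = Vᵢ/Q for each well-mixed tank.
τ₁ = 159/10.0 = 15.900 s; τ₂ = 211/10.0 = 21.100 s.
Solving the cascade with C₁(0)=C₂(0)=0 gives C₂(t) = C_in[1 − (τ₁ e^(−t/τ₁) − τ₂ e^(−t/τ₂))/(τ₁ − τ₂)].
At t = 38.5: e^(−t/τ₁) = 0.088799, e^(−t/τ₂) = 0.16127.
C₂ = 3.69·[1 − (15.900·0.088799 − 21.100·0.16127)/(-5.2000)] = 3.69·0.61711 = 2.2772 kg/m³.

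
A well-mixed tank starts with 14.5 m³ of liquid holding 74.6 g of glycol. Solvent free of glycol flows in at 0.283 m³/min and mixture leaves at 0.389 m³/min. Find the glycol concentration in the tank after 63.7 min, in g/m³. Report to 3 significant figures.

Total volume: dV/dt = Q_in − Q_out = -0.10600 m³/min, so V(t) = 14.5 − 0.10600 t and V(63.7) = 7.7478 m³.
Species balance (pure solvent in): dm/dt = −Q_out · m/V(t).
dm/m = −Q_out dt/(V₀ − 0.10600 t); integrating gives ln(m/m₀) = −(Q_out/(Q_in−Q_out)) ln(V/V₀).
m = m₀ (V₀/V)^(Q_out/(Q_in−Q_out)) = 74.6 × (14.5/7.7478)^(-3.6698) = 7.4792 g.
C = m/V = 7.4792/7.7478 = 0.96533 g/m³.

0.965 g/m³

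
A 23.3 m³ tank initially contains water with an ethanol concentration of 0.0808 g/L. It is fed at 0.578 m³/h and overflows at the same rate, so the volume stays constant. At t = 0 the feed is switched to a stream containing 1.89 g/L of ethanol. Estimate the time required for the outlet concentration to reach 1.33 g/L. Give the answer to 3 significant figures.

Transient balance on the dissolved component: V dC/dt = Q(C_in − C), so τ = V/Q = 40.311 h.
C(t) = C_in + (C₀ − C_in) e^(−t/τ). Set C = 1.33 and solve for t:
e^(−t/τ) = (C − C_in)/(C₀ − C_in) = (1.33 − 1.89)/(0.0808 − 1.89) = 0.30953
t = −τ ln(…) = 40.311 × 1.1727 = 47.273 h.

47.3 h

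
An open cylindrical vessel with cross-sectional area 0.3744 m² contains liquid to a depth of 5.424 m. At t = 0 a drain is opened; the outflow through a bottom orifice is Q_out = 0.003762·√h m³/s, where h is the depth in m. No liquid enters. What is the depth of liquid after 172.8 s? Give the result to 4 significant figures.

2.134 m

A dh/dt = −Q_out = −0.003762 √h.
∫ h^(−1/2) dh = −(0.003762/A) ∫ dt, giving 2√h = 2√h₀ − (0.003762/A) t.
√h = √5.424 − 0.003762·172.8/(2·0.3744) = 2.32895 − 0.868154 = 1.46079.
h = 1.46079² = 2.13392 m.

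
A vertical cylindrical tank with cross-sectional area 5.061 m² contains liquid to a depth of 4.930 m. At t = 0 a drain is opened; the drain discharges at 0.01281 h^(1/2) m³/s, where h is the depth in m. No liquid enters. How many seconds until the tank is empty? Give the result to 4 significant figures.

1754 s

Accumulation of liquid (constant cross-section A): A dh/dt = −0.01281 √h.
Separate and integrate: 2(√h − √h₀) = −(0.01281/A) t.
Set h = 0: 2√h₀ = (0.01281/A) t_empty ⇒ t_empty = 2A√h₀/0.01281.
t_empty = 2·5.061·√4.930/0.01281 = 10.1220·2.22036/0.01281 = 1754.45 s.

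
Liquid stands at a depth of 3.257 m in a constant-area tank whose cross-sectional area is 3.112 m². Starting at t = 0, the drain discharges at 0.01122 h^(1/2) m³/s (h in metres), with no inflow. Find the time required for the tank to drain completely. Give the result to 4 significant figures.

1001 s

With no inflow, A dh/dt = −0.01122 √h.
Separate and integrate: 2(√h − √h₀) = −(0.01122/A) t.
Set h = 0: 2√h₀ = (0.01122/A) t_empty ⇒ t_empty = 2A√h₀/0.01122.
t_empty = 2·3.112·√3.257/0.01122 = 6.22400·1.80472/0.01122 = 1001.12 s.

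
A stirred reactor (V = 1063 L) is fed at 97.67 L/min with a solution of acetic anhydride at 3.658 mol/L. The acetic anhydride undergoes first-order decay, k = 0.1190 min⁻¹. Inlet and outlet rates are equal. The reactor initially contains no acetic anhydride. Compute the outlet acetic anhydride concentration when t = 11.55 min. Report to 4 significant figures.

Species balance: V dC/dt = Q C_in − Q C − k V C.
This is linear with rate a = Q/V + k = 0.210881 min⁻¹.
C_ss = Q C_in/(Q + kV) = 1.59380 mol/L; C(t) = C_ss + (C₀ − C_ss) e^(−a t).
C(11.55) = 1.59380 + (-1.59380)·e^(−0.210881·11.55) = 1.59380 + (-1.59380)·0.0875381 = 1.45428 mol/L.

1.454 mol/L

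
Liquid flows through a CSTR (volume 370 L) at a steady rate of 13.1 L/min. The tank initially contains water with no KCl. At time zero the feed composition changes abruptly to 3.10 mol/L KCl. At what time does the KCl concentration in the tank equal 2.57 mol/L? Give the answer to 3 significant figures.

Species balance: V dC/dt = Q(C_in − C) ⇒ τ = V/Q = 28.244 min.
C(t) = C_in + (C₀ − C_in) e^(−t/τ). Set C = 2.57 and solve for t:
e^(−t/τ) = (C − C_in)/(C₀ − C_in) = (2.57 − 3.10)/(0 − 3.10) = 0.17097
t = −τ ln(…) = 28.244 × 1.7663 = 49.887 min.

49.9 min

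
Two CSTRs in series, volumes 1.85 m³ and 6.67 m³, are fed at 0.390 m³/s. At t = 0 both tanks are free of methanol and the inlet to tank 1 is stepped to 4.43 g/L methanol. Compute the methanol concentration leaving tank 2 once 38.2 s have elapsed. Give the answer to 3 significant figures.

3.77 g/L

Each tank obeys Vᵢ dCᵢ/dt = Q(Cᵢ₋₁ − Cᵢ), so τᵢ = Vᵢ/Q.
τ₁ = 1.85/0.390 = 4.7436 s; τ₂ = 6.67/0.390 = 17.103 s.
Solving the cascade with C₁(0)=C₂(0)=0 gives C₂(t) = C_in[1 − (τ₁ e^(−t/τ₁) − τ₂ e^(−t/τ₂))/(τ₁ − τ₂)].
At t = 38.2: e^(−t/τ₁) = 0.00031815, e^(−t/τ₂) = 0.10714.
C₂ = 4.43·[1 − (4.7436·0.00031815 − 17.103·0.10714)/(-12.359)] = 4.43·0.85185 = 3.7737 g/L.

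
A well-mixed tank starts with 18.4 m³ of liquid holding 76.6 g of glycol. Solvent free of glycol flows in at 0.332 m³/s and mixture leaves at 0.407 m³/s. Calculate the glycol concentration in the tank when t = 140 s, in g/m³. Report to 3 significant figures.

Total volume: dV/dt = Q_in − Q_out = -0.075000 m³/s, so V(t) = 18.4 − 0.075000 t and V(140) = 7.9000 m³.
No glycol enters, so dm/dt = −Q_out · (m/V).
Separate: dm/m = −Q_out dt/V(t) ⇒ ln(m/m₀) = −(Q_out/(Q_in−Q_out)) ln(V/V₀).
m = m₀ (V₀/V)^(Q_out/(Q_in−Q_out)) = 76.6 × (18.4/7.9000)^(-5.4267) = 0.77912 g.
C = m/V = 0.77912/7.9000 = 0.098623 g/m³.

0.0986 g/m³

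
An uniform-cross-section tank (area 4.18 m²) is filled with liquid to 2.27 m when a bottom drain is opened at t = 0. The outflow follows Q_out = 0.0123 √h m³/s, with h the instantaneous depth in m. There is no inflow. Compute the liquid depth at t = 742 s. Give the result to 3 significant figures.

With no inflow, A dh/dt = −0.0123 √h.
Separate and integrate: 2(√h − √h₀) = −(0.0123/A) t.
√h = √2.27 − 0.0123·742/(2·4.18) = 1.5067 − 1.0917 = 0.41495.
h = 0.41495² = 0.17219 m.

0.172 m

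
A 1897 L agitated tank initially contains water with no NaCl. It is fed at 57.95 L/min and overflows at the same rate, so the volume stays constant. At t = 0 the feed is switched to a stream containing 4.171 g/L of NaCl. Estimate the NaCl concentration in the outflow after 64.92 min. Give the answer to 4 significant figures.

3.597 g/L

Mass balance on the solute (V constant): V dC/dt = Q(C_in − C).
So dC/dt = (C_in − C)/τ with τ = V/Q = 1897/57.95 = 32.7351 min.
This is linear first-order; C(t) = C_in + (C₀ − C_in) e^(−t/τ).
C(64.92) = 4.171 + (0 − 4.171)·e^(−64.92/32.7351) = 4.171 + (-4.17100)·0.137629 = 3.59695 g/L.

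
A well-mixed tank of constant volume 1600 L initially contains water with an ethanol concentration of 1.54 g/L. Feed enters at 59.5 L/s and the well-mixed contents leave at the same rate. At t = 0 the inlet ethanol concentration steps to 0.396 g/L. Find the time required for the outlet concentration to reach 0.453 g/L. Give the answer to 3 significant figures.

Species balance: V dC/dt = Q(C_in − C) ⇒ τ = V/Q = 26.891 s.
C(t) = C_in + (C₀ − C_in) e^(−t/τ). Set C = 0.453 and solve for t:
e^(−t/τ) = (C − C_in)/(C₀ − C_in) = (0.453 − 0.396)/(1.54 − 0.396) = 0.049825
t = −τ ln(…) = 26.891 × 2.9992 = 80.652 s.

80.7 s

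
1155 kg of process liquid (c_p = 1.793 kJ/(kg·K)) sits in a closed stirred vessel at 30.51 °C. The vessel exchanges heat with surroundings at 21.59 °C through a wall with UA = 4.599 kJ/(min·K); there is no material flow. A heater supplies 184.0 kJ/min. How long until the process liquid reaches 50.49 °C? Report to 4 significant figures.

463.4 min

M c_p dT/dt = −UA(T − T_amb) + Q̇.
τ = M c_p/UA = 450.297 min; T_ss = T_amb + Q̇/UA = 21.59 + 184.0/4.599 = 61.5987 °C.
T(t) = T_ss + (T₀ − T_ss)e^(−t/τ); set T = 50.49:
t = −τ ln[(T − T_ss)/(T₀ − T_ss)] = −450.297 · ln(0.357323) = 463.408 min.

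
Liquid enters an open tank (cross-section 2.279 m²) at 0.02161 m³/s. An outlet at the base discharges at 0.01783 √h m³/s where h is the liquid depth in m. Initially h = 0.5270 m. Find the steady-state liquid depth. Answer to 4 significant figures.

Level balance: A dh/dt = 0.02161 − 0.01783 √h. Setting dh/dt = 0:
Q_in = 0.01783 √h_ss ⇒ √h_ss = 0.02161/0.01783 = 1.21200.
h_ss = 1.21200² = 1.46895 m. (Since h₀ = 0.5270 m < h_ss, the level will rise toward this value.)

1.469 m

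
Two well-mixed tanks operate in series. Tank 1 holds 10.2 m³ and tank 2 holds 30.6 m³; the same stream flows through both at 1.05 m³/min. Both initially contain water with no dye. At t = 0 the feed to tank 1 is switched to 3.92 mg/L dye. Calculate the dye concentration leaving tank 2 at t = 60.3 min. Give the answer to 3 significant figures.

Time constants: τᵢ = Vᵢ/Q for each well-mixed tank.
τ₁ = 10.2/1.05 = 9.7143 min; τ₂ = 30.6/1.05 = 29.143 min.
Solving the cascade with C₁(0)=C₂(0)=0 gives C₂(t) = C_in[1 − (τ₁ e^(−t/τ₁) − τ₂ e^(−t/τ₂))/(τ₁ − τ₂)].
At t = 60.3: e^(−t/τ₁) = 0.0020146, e^(−t/τ₂) = 0.12630.
C₂ = 3.92·[1 − (9.7143·0.0020146 − 29.143·0.12630)/(-19.429)] = 3.92·0.81156 = 3.1813 mg/L.

3.18 mg/L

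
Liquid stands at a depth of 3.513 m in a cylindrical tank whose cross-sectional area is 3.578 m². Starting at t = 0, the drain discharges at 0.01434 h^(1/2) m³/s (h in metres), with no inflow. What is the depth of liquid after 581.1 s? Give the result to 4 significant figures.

0.5039 m

With no inflow, A dh/dt = −0.01434 √h.
Separate and integrate: 2(√h − √h₀) = −(0.01434/A) t.
√h = √3.513 − 0.01434·581.1/(2·3.578) = 1.87430 − 1.16447 = 0.709826.
h = 0.709826² = 0.503853 m.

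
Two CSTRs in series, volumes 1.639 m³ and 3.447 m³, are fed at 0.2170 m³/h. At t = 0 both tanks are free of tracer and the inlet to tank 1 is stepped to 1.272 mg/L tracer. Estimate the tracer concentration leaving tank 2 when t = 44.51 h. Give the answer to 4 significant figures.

Time constants: τᵢ = Vᵢ/Q for each well-mixed tank.
τ₁ = 1.639/0.2170 = 7.55300 h; τ₂ = 3.447/0.2170 = 15.8848 h.
Tank 1: C₁ = C_in(1 − e^(−t/τ₁)). Tank 2 (τ₁ ≠ τ₂): C₂ = C_in[1 − (τ₁ e^(−t/τ₁) − τ₂ e^(−t/τ₂))/(τ₁ − τ₂)].
At t = 44.51: e^(−t/τ₁) = 0.00275862, e^(−t/τ₂) = 0.0606855.
C₂ = 1.272·[1 − (7.55300·0.00275862 − 15.8848·0.0606855)/(-8.33180)] = 1.272·0.886802 = 1.12801 mg/L.

1.128 mg/L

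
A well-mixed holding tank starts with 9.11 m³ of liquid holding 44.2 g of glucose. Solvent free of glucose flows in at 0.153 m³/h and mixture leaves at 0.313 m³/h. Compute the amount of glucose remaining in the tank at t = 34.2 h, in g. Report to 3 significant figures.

Let m(t) be the amount of glucose. Volume: V(t) = V₀ + (Q_in − Q_out) t = 9.11 − 0.16000 t; V(34.2) = 3.6380 m³.
No glucose enters, so dm/dt = −Q_out · (m/V).
Separate: dm/m = −Q_out dt/V(t) ⇒ ln(m/m₀) = −(Q_out/(Q_in−Q_out)) ln(V/V₀).
m = m₀ (V₀/V)^(Q_out/(Q_in−Q_out)) = 44.2 × (9.11/3.6380)^(-1.9563) = 7.3376 g.

7.34 g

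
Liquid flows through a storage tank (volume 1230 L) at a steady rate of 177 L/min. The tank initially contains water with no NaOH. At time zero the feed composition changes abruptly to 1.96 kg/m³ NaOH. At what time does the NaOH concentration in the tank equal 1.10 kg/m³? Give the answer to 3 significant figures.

5.72 min

Species balance on the tank: V dC/dt = Q(C_in − C), so τ = V/Q = 6.9492 min.
C(t) = C_in + (C₀ − C_in) e^(−t/τ). Set C = 1.10 and solve for t:
e^(−t/τ) = (C − C_in)/(C₀ − C_in) = (1.10 − 1.96)/(0 − 1.96) = 0.43878
t = −τ ln(…) = 6.9492 × 0.82377 = 5.7245 min.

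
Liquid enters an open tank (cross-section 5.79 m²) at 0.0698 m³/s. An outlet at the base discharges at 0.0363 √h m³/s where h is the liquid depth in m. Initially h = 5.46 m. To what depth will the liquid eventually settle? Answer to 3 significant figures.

3.70 m

Mass balance (ρ constant): A dh/dt = Q_in − 0.0363 √h. At steady state dh/dt = 0:
Q_in = 0.0363 √h_ss ⇒ √h_ss = 0.0698/0.0363 = 1.9229.
h_ss = 1.9229² = 3.6974 m. (Since h₀ = 5.46 m > h_ss, the level will fall toward this value.)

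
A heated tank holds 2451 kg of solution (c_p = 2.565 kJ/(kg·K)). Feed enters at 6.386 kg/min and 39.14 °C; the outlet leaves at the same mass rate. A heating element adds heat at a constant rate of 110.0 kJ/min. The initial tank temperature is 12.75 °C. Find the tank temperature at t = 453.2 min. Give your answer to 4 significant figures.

M c_p dT/dt = ṁ c_p (T_in − T) + Q̇.
Rearrange: dT/dt = (T_ss − T)/τ with τ = M/ṁ = 383.808 min and T_ss = T_in + Q̇/(ṁ c_p) = 45.8555 °C.
Integrating: T(t) = T_ss + (T₀ − T_ss) e^(−t/τ).
T(453.2) = 45.8555 + (-33.1055)·e^(−453.2/383.808) = 45.8555 + (-33.1055)·0.307034 = 35.6910 °C.

35.69 °C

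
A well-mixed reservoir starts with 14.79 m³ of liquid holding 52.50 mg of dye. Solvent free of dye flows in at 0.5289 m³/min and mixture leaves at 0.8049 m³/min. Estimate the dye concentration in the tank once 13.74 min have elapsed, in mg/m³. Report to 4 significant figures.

Let m(t) be the amount of dye. Volume: V(t) = V₀ + (Q_in − Q_out) t = 14.79 − 0.276000 t; V(13.74) = 10.9978 m³.
Solute balance: dm/dt = 0 − Q_out C = −Q_out m/V(t).
Separate: dm/m = −Q_out dt/V(t) ⇒ ln(m/m₀) = −(Q_out/(Q_in−Q_out)) ln(V/V₀).
m = m₀ (V₀/V)^(Q_out/(Q_in−Q_out)) = 52.50 × (14.79/10.9978)^(-2.91630) = 22.1277 mg.
C = m/V = 22.1277/10.9978 = 2.01202 mg/m³.

2.012 mg/m³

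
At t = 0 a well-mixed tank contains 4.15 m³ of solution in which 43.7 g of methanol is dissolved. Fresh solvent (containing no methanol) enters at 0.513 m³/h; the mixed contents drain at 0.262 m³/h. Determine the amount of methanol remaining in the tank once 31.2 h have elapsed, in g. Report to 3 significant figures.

14.4 g

Total volume: dV/dt = Q_in − Q_out = 0.25100 m³/h, so V(t) = 4.15 + 0.25100 t and V(31.2) = 11.981 m³.
No methanol enters, so dm/dt = −Q_out · (m/V).
dm/m = −Q_out dt/(V₀ + 0.25100 t); integrating gives ln(m/m₀) = −(Q_out/(Q_in−Q_out)) ln(V/V₀).
m = m₀ (V₀/V)^(Q_out/(Q_in−Q_out)) = 43.7 × (4.15/11.981)^(1.0438) = 14.449 g.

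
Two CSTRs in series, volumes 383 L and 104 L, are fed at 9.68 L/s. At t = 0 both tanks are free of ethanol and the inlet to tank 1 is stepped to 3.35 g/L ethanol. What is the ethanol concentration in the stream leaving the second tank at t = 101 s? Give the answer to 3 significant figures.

2.99 g/L

Species balance on tank i: dCᵢ/dt = (Cᵢ₋₁ − Cᵢ)/τᵢ with τᵢ = Vᵢ/Q.
τ₁ = 383/9.68 = 39.566 s; τ₂ = 104/9.68 = 10.744 s.
Solving the cascade with C₁(0)=C₂(0)=0 gives C₂(t) = C_in[1 − (τ₁ e^(−t/τ₁) − τ₂ e^(−t/τ₂))/(τ₁ − τ₂)].
At t = 101: e^(−t/τ₁) = 0.077872, e^(−t/τ₂) = 8.2660e-05.
C₂ = 3.35·[1 − (39.566·0.077872 − 10.744·8.2660e-05)/(28.822)] = 3.35·0.89313 = 2.9920 g/L.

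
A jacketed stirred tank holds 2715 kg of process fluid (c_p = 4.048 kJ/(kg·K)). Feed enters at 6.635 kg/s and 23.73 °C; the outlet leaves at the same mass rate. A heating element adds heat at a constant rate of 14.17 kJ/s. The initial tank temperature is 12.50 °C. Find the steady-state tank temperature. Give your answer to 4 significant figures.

M c_p dT/dt = ṁ c_p (T_in − T) + Q̇.
At steady state dT/dt = 0 ⇒ T_ss = T_in + Q̇/(ṁ c_p) = 23.73 + 14.17/(6.635·4.048) = 24.2576 °C.

24.26 °C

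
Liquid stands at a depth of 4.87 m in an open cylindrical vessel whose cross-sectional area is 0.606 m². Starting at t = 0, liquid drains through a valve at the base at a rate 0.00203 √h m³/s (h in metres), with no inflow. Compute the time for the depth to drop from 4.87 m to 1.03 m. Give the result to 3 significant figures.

A dh/dt = −Q_out = −0.00203 √h.
This is separable: 2 d(√h)/dt = −0.00203/A, so √h = √h₀ − (0.00203/(2A)) t.
t = 2A(√h₀ − √h)/0.00203 = 2·0.606·(√4.87 − √1.03)/0.00203
  = 1.2120 × (2.2068 − 1.0149) / 0.00203 = 711.63 s.

712 s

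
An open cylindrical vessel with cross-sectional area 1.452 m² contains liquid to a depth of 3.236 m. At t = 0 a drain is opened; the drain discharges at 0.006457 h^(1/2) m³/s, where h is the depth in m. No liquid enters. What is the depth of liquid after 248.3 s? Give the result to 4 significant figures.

With no inflow, A dh/dt = −0.006457 √h.
Separate and integrate: 2(√h − √h₀) = −(0.006457/A) t.
√h = √3.236 − 0.006457·248.3/(2·1.452) = 1.79889 − 0.552091 = 1.24680.
h = 1.24680² = 1.55450 m.

1.555 m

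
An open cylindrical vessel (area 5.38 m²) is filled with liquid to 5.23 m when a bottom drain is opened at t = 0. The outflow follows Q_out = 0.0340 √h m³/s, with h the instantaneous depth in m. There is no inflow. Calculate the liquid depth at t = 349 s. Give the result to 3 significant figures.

1.40 m

Volume balance on the tank: A dh/dt = −0.0340 √h.
This is separable: 2 d(√h)/dt = −0.0340/A, so √h = √h₀ − (0.0340/(2A)) t.
√h = √5.23 − 0.0340·349/(2·5.38) = 2.2869 − 1.1028 = 1.1841.
h = 1.1841² = 1.4022 m.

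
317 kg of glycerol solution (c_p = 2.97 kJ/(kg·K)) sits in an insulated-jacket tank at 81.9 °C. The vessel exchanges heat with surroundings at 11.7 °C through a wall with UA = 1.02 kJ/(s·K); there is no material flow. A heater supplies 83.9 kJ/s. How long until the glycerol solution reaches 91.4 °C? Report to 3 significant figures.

M c_p dT/dt = −UA(T − T_amb) + Q̇.
τ = M c_p/UA = 923.03 s; T_ss = T_amb + Q̇/UA = 11.7 + 83.9/1.02 = 93.955 °C.
T(t) = T_ss + (T₀ − T_ss)e^(−t/τ); set T = 91.4:
t = −τ ln[(T − T_ss)/(T₀ − T_ss)] = −923.03 · ln(0.21194) = 1432.0 s.

1430 s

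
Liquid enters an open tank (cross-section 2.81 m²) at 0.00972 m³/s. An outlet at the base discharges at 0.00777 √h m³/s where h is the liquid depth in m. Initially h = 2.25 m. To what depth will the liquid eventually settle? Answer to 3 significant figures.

1.56 m

Level balance: A dh/dt = 0.00972 − 0.00777 √h. Setting dh/dt = 0:
Q_in = 0.00777 √h_ss ⇒ √h_ss = 0.00972/0.00777 = 1.2510.
h_ss = 1.2510² = 1.5649 m. (Since h₀ = 2.25 m > h_ss, the level will fall toward this value.)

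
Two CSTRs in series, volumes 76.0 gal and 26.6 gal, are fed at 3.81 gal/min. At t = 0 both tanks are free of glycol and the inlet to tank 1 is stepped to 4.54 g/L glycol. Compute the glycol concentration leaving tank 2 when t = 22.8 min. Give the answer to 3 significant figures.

Species balance on tank i: dCᵢ/dt = (Cᵢ₋₁ − Cᵢ)/τᵢ with τᵢ = Vᵢ/Q.
τ₁ = 76.0/3.81 = 19.948 min; τ₂ = 26.6/3.81 = 6.9816 min.
Tank 1: C₁ = C_in(1 − e^(−t/τ₁)). Tank 2 (τ₁ ≠ τ₂): C₂ = C_in[1 − (τ₁ e^(−t/τ₁) − τ₂ e^(−t/τ₂))/(τ₁ − τ₂)].
At t = 22.8: e^(−t/τ₁) = 0.31886, e^(−t/τ₂) = 0.038170.
C₂ = 4.54·[1 − (19.948·0.31886 − 6.9816·0.038170)/(12.966)] = 4.54·0.53000 = 2.4062 g/L.

2.41 g/L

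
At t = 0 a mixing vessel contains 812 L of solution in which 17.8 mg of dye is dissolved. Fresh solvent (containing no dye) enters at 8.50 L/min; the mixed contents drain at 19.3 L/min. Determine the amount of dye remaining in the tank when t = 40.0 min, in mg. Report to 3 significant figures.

4.58 mg

Let m(t) be the amount of dye. Volume: V(t) = V₀ + (Q_in − Q_out) t = 812 − 10.800 t; V(40.0) = 380.00 L.
Species balance (pure solvent in): dm/dt = −Q_out · m/V(t).
Separate: dm/m = −Q_out dt/V(t) ⇒ ln(m/m₀) = −(Q_out/(Q_in−Q_out)) ln(V/V₀).
m = m₀ (V₀/V)^(Q_out/(Q_in−Q_out)) = 17.8 × (812/380.00)^(-1.7870) = 4.5825 mg.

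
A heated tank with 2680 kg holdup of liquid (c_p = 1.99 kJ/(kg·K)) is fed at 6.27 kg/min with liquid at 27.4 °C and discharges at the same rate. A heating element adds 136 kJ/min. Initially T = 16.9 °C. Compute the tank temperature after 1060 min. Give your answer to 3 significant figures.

M c_p dT/dt = ṁ c_p (T_in − T) + Q̇.
Rearrange: dT/dt = (T_ss − T)/τ with τ = M/ṁ = 427.43 min and T_ss = T_in + Q̇/(ṁ c_p) = 38.300 °C.
Solution: T(t) = T_ss + (T₀ − T_ss) e^(−t/τ).
T(1060) = 38.300 + (-21.400)·e^(−1060/427.43) = 38.300 + (-21.400)·0.083749 = 36.508 °C.

36.5 °C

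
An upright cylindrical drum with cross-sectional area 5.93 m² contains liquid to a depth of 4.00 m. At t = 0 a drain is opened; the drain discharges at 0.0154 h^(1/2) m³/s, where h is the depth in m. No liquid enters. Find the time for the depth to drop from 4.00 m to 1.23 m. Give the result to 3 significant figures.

686 s

Mass balance (ρ constant): A dh/dt = −0.0154 √h.
Separate and integrate: 2(√h − √h₀) = −(0.0154/A) t.
t = 2A(√h₀ − √h)/0.0154 = 2·5.93·(√4.00 − √1.23)/0.0154
  = 11.860 × (2.0000 − 1.1091) / 0.0154 = 686.14 s.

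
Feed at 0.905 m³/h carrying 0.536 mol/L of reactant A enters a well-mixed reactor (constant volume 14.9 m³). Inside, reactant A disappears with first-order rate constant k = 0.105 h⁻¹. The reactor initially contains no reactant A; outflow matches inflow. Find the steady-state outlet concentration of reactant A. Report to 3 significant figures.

Species balance: V dC/dt = Q C_in − Q C − k V C.
Steady state (dC/dt = 0): C_ss = Q C_in/(Q + kV) = C_in/(1 + kV/Q).
C_ss = 0.905·0.536/(0.905 + 0.105·14.9) = 0.48508/2.4695 = 0.19643 mol/L.

0.196 mol/L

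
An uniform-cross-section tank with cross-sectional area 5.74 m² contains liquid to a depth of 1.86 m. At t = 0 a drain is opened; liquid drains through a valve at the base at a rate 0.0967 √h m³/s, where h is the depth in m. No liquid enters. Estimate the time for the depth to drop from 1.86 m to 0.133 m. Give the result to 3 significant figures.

119 s

A dh/dt = −Q_out = −0.0967 √h.
Separate and integrate: 2(√h − √h₀) = −(0.0967/A) t.
t = 2A(√h₀ − √h)/0.0967 = 2·5.74·(√1.86 − √0.133)/0.0967
  = 11.480 × (1.3638 − 0.36469) / 0.0967 = 118.61 s.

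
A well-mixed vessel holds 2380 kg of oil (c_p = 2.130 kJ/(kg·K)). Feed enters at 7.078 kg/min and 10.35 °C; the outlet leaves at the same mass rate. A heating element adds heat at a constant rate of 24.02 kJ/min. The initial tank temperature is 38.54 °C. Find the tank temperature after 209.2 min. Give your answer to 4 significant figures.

26.22 °C

M c_p dT/dt = ṁ c_p (T_in − T) + Q̇.
τ = M/ṁ = 336.253 min; T_ss = T_in + Q̇/(ṁ c_p) = 10.35 + 24.02/(7.078·2.130) = 11.9432 °C.
Solution: T(t) = T_ss + (T₀ − T_ss) e^(−t/τ).
T(209.2) = 11.9432 + (26.5968)·e^(−209.2/336.253) = 11.9432 + (26.5968)·0.536789 = 26.2201 °C.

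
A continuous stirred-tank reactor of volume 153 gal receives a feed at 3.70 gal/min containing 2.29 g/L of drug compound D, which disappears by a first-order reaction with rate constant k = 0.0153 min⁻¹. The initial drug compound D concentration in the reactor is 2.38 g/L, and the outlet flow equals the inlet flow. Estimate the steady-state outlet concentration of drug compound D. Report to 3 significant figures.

V dC/dt = Q(C_in − C) − k V C.
Steady state (dC/dt = 0): C_ss = Q C_in/(Q + kV) = C_in/(1 + kV/Q).
C_ss = 3.70·2.29/(3.70 + 0.0153·153) = 8.4730/6.0409 = 1.4026 g/L.

1.40 g/L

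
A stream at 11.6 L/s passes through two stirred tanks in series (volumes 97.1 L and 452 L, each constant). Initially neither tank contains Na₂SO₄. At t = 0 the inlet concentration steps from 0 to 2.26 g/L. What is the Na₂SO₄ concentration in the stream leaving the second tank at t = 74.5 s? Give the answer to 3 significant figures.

Species balance on tank i: dCᵢ/dt = (Cᵢ₋₁ − Cᵢ)/τᵢ with τᵢ = Vᵢ/Q.
τ₁ = 97.1/11.6 = 8.3707 s; τ₂ = 452/11.6 = 38.966 s.
Tank 1: C₁ = C_in(1 − e^(−t/τ₁)). Tank 2 (τ₁ ≠ τ₂): C₂ = C_in[1 − (τ₁ e^(−t/τ₁) − τ₂ e^(−t/τ₂))/(τ₁ − τ₂)].
At t = 74.5: e^(−t/τ₁) = 0.00013637, e^(−t/τ₂) = 0.14779.
C₂ = 2.26·[1 − (8.3707·0.00013637 − 38.966·0.14779)/(-30.595)] = 2.26·0.81181 = 1.8347 g/L.

1.83 g/L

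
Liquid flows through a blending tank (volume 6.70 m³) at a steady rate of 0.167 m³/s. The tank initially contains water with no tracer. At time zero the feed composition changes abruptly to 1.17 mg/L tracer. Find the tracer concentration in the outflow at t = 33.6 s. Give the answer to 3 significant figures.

Mass balance on the solute (V constant): V dC/dt = Q(C_in − C).
So dC/dt = (C_in − C)/τ with τ = V/Q = 6.70/0.167 = 40.120 s.
Integrating: C(t) = C_in + (C₀ − C_in) e^(−t/τ).
C(33.6) = 1.17 + (0 − 1.17)·e^(−33.6/40.120) = 1.17 + (-1.1700)·0.43279 = 0.66363 mg/L.

0.664 mg/L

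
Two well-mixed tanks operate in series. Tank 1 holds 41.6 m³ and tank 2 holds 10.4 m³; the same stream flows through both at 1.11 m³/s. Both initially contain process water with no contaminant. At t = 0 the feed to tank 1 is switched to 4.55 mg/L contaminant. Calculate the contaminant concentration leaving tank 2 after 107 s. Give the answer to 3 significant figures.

4.20 mg/L

Species balance on tank i: dCᵢ/dt = (Cᵢ₋₁ − Cᵢ)/τᵢ with τᵢ = Vᵢ/Q.
τ₁ = 41.6/1.11 = 37.477 s; τ₂ = 10.4/1.11 = 9.3694 s.
Solving the cascade with C₁(0)=C₂(0)=0 gives C₂(t) = C_in[1 − (τ₁ e^(−t/τ₁) − τ₂ e^(−t/τ₂))/(τ₁ − τ₂)].
At t = 107: e^(−t/τ₁) = 0.057553, e^(−t/τ₂) = 1.0972e-05.
C₂ = 4.55·[1 − (37.477·0.057553 − 9.3694·1.0972e-05)/(28.108)] = 4.55·0.92327 = 4.2009 mg/L.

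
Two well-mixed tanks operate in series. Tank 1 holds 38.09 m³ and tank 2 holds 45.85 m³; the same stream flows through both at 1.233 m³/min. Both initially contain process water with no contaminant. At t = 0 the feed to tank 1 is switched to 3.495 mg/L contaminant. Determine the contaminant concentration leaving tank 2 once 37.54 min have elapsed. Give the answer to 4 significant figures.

Time constants: τᵢ = Vᵢ/Q for each well-mixed tank.
τ₁ = 38.09/1.233 = 30.8921 min; τ₂ = 45.85/1.233 = 37.1857 min.
Tank 1: C₁ = C_in(1 − e^(−t/τ₁)). Tank 2 (τ₁ ≠ τ₂): C₂ = C_in[1 − (τ₁ e^(−t/τ₁) − τ₂ e^(−t/τ₂))/(τ₁ − τ₂)].
At t = 37.54: e^(−t/τ₁) = 0.296652, e^(−t/τ₂) = 0.364391.
C₂ = 3.495·[1 − (30.8921·0.296652 − 37.1857·0.364391)/(-6.29359)] = 3.495·0.303110 = 1.05937 mg/L.

1.059 mg/L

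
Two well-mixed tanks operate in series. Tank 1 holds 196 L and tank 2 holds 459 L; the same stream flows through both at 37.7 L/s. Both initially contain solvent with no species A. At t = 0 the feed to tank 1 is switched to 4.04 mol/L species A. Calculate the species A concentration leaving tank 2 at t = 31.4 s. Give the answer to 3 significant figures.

3.51 mol/L

Each tank obeys Vᵢ dCᵢ/dt = Q(Cᵢ₋₁ − Cᵢ), so τᵢ = Vᵢ/Q.
τ₁ = 196/37.7 = 5.1989 s; τ₂ = 459/37.7 = 12.175 s.
Solving the cascade with C₁(0)=C₂(0)=0 gives C₂(t) = C_in[1 − (τ₁ e^(−t/τ₁) − τ₂ e^(−t/τ₂))/(τ₁ − τ₂)].
At t = 31.4: e^(−t/τ₁) = 0.0023823, e^(−t/τ₂) = 0.075847.
C₂ = 4.04·[1 − (5.1989·0.0023823 − 12.175·0.075847)/(-6.9761)] = 4.04·0.86940 = 3.5124 mol/L.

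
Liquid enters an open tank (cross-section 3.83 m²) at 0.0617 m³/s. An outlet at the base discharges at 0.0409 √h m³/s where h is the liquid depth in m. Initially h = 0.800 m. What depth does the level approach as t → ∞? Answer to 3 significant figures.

Level balance: A dh/dt = 0.0617 − 0.0409 √h. Setting dh/dt = 0:
Q_in = 0.0409 √h_ss ⇒ √h_ss = 0.0617/0.0409 = 1.5086.
h_ss = 1.5086² = 2.2757 m. (Since h₀ = 0.800 m < h_ss, the level will rise toward this value.)

2.28 m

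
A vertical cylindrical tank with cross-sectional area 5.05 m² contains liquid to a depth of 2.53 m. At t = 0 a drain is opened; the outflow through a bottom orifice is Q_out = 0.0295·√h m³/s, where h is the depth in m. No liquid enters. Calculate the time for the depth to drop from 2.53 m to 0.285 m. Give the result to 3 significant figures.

362 s

With no inflow, A dh/dt = −0.0295 √h.
This is separable: 2 d(√h)/dt = −0.0295/A, so √h = √h₀ − (0.0295/(2A)) t.
t = 2A(√h₀ − √h)/0.0295 = 2·5.05·(√2.53 − √0.285)/0.0295
  = 10.100 × (1.5906 − 0.53385) / 0.0295 = 361.80 s.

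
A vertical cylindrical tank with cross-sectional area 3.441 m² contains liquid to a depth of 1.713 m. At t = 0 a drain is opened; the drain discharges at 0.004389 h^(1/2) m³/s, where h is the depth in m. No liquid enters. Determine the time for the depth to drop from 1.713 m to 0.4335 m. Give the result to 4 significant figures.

A dh/dt = −Q_out = −0.004389 √h.
∫ h^(−1/2) dh = −(0.004389/A) ∫ dt, giving 2√h = 2√h₀ − (0.004389/A) t.
t = 2A(√h₀ − √h)/0.004389 = 2·3.441·(√1.713 − √0.4335)/0.004389
  = 6.88200 × (1.30882 − 0.658407) / 0.004389 = 1019.85 s.

1020 s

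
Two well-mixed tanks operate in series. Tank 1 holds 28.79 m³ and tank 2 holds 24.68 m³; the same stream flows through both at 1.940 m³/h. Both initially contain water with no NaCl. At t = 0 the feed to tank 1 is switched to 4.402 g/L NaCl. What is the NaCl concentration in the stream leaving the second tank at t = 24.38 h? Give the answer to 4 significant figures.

2.327 g/L

Time constants: τᵢ = Vᵢ/Q for each well-mixed tank.
τ₁ = 28.79/1.940 = 14.8402 h; τ₂ = 24.68/1.940 = 12.7216 h.
Solving the cascade with C₁(0)=C₂(0)=0 gives C₂(t) = C_in[1 − (τ₁ e^(−t/τ₁) − τ₂ e^(−t/τ₂))/(τ₁ − τ₂)].
At t = 24.38: e^(−t/τ₁) = 0.193431, e^(−t/τ₂) = 0.147133.
C₂ = 4.402·[1 − (14.8402·0.193431 − 12.7216·0.147133)/(2.11856)] = 4.402·0.528556 = 2.32670 g/L.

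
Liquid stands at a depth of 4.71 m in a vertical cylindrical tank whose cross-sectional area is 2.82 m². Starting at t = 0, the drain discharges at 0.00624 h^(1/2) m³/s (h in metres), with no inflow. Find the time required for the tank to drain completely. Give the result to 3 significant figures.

A dh/dt = −Q_out = −0.00624 √h.
∫ h^(−1/2) dh = −(0.00624/A) ∫ dt, giving 2√h = 2√h₀ − (0.00624/A) t.
Tank is empty when √h = 0: t_empty = 2A√h₀/0.00624.
t_empty = 2·2.82·√4.71/0.00624 = 5.6400·2.1703/0.00624 = 1961.6 s.

1960 s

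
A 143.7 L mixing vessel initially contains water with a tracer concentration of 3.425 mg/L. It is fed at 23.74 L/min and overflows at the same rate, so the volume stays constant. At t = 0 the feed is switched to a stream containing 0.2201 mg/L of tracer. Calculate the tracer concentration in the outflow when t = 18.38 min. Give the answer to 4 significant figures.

Unsteady species balance (constant V, well mixed): V dC/dt = Q(C_in − C).
So dC/dt = (C_in − C)/τ with τ = V/Q = 143.7/23.74 = 6.05307 min.
This is linear first-order; C(t) = C_in + (C₀ − C_in) e^(−t/τ).
C(18.38) = 0.2201 + (3.425 − 0.2201)·e^(−18.38/6.05307) = 0.2201 + (3.20490)·0.0480039 = 0.373948 mg/L.

0.3739 mg/L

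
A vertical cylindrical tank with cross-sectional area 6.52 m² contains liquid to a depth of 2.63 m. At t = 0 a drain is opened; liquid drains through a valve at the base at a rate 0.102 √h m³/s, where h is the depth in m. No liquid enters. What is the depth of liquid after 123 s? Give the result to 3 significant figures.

0.435 m

With no inflow, A dh/dt = −0.102 √h.
∫ h^(−1/2) dh = −(0.102/A) ∫ dt, giving 2√h = 2√h₀ − (0.102/A) t.
√h = √2.63 − 0.102·123/(2·6.52) = 1.6217 − 0.96212 = 0.65961.
h = 0.65961² = 0.43509 m.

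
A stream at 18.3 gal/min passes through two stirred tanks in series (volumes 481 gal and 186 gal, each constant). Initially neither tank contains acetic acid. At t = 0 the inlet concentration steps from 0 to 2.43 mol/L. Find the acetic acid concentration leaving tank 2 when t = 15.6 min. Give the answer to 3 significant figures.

Species balance on tank i: dCᵢ/dt = (Cᵢ₋₁ − Cᵢ)/τᵢ with τᵢ = Vᵢ/Q.
τ₁ = 481/18.3 = 26.284 min; τ₂ = 186/18.3 = 10.164 min.
Tank 1: C₁ = C_in(1 − e^(−t/τ₁)). Tank 2 (τ₁ ≠ τ₂): C₂ = C_in[1 − (τ₁ e^(−t/τ₁) − τ₂ e^(−t/τ₂))/(τ₁ − τ₂)].
At t = 15.6: e^(−t/τ₁) = 0.55238, e^(−t/τ₂) = 0.21549.
C₂ = 2.43·[1 − (26.284·0.55238 − 10.164·0.21549)/(16.120)] = 2.43·0.23520 = 0.57154 mol/L.

0.572 mol/L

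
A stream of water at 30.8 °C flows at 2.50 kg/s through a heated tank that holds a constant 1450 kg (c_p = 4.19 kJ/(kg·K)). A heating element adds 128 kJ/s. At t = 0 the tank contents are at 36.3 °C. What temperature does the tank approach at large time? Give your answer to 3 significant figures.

Energy balance: M c_p dT/dt = ṁ c_p (T_in − T) + 128.
At steady state dT/dt = 0 ⇒ T_ss = T_in + Q̇/(ṁ c_p) = 30.8 + 128/(2.50·4.19) = 43.020 °C.

43.0 °C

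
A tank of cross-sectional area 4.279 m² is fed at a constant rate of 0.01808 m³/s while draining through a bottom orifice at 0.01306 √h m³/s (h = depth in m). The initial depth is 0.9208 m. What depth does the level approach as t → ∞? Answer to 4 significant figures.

1.917 m

A dh/dt = Q_in − 0.01306 √h. Steady state requires inflow = outflow:
Q_in = 0.01306 √h_ss ⇒ √h_ss = 0.01808/0.01306 = 1.38438.
h_ss = 1.38438² = 1.91651 m. (Since h₀ = 0.9208 m < h_ss, the level will rise toward this value.)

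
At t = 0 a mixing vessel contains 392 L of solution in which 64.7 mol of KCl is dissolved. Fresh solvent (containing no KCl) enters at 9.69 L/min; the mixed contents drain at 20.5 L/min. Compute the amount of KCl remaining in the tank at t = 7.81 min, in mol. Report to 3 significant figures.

40.8 mol

Total volume: dV/dt = Q_in − Q_out = -10.810 L/min, so V(t) = 392 − 10.810 t and V(7.81) = 307.57 L.
No KCl enters, so dm/dt = −Q_out · (m/V).
dm/m = −Q_out dt/(V₀ − 10.810 t); integrating gives ln(m/m₀) = −(Q_out/(Q_in−Q_out)) ln(V/V₀).
m = m₀ (V₀/V)^(Q_out/(Q_in−Q_out)) = 64.7 × (392/307.57)^(-1.8964) = 40.846 mol.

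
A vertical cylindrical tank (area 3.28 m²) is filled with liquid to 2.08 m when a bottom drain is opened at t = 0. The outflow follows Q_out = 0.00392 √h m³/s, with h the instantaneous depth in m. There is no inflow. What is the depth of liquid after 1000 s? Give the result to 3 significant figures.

A dh/dt = −Q_out = −0.00392 √h.
This is separable: 2 d(√h)/dt = −0.00392/A, so √h = √h₀ − (0.00392/(2A)) t.
√h = √2.08 − 0.00392·1000/(2·3.28) = 1.4422 − 0.59756 = 0.84466.
h = 0.84466² = 0.71345 m.

0.713 m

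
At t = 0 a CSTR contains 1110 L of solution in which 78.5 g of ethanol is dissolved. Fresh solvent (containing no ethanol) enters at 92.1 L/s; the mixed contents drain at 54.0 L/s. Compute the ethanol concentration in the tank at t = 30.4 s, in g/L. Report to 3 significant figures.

0.0126 g/L

Total volume: dV/dt = Q_in − Q_out = 38.100 L/s, so V(t) = 1110 + 38.100 t and V(30.4) = 2268.2 L.
Solute balance: dm/dt = 0 − Q_out C = −Q_out m/V(t).
Separate: dm/m = −Q_out dt/V(t) ⇒ ln(m/m₀) = −(Q_out/(Q_in−Q_out)) ln(V/V₀).
m = m₀ (V₀/V)^(Q_out/(Q_in−Q_out)) = 78.5 × (1110/2268.2)^(1.4173) = 28.509 g.
C = m/V = 28.509/2268.2 = 0.012569 g/L.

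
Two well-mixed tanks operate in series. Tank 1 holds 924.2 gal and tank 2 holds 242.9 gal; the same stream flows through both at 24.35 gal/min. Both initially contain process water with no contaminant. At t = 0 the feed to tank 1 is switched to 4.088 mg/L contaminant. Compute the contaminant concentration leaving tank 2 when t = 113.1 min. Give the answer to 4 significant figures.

3.806 mg/L

Each tank obeys Vᵢ dCᵢ/dt = Q(Cᵢ₋₁ − Cᵢ), so τᵢ = Vᵢ/Q.
τ₁ = 924.2/24.35 = 37.9548 min; τ₂ = 242.9/24.35 = 9.97536 min.
Tank 1: C₁ = C_in(1 − e^(−t/τ₁)). Tank 2 (τ₁ ≠ τ₂): C₂ = C_in[1 − (τ₁ e^(−t/τ₁) − τ₂ e^(−t/τ₂))/(τ₁ − τ₂)].
At t = 113.1: e^(−t/τ₁) = 0.0508000, e^(−t/τ₂) = 1.19123e-05.
C₂ = 4.088·[1 − (37.9548·0.0508000 − 9.97536·1.19123e-05)/(27.9795)] = 4.088·0.931093 = 3.80631 mg/L.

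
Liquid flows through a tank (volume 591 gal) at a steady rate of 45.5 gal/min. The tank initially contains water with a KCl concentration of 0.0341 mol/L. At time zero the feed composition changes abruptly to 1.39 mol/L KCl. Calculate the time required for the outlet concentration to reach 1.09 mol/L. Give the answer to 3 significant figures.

Mass balance on the solute (V constant): V dC/dt = Q(C_in − C), so τ = V/Q = 12.989 min.
C(t) = C_in + (C₀ − C_in) e^(−t/τ). Set C = 1.09 and solve for t:
e^(−t/τ) = (C − C_in)/(C₀ − C_in) = (1.09 − 1.39)/(0.0341 − 1.39) = 0.22126
t = −τ ln(…) = 12.989 × 1.5084 = 19.593 min.

19.6 min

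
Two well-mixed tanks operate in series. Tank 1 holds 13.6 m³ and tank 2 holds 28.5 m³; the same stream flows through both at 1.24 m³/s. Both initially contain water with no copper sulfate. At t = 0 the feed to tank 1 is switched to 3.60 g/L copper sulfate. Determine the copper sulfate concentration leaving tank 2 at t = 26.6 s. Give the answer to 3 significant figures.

Time constants: τᵢ = Vᵢ/Q for each well-mixed tank.
τ₁ = 13.6/1.24 = 10.968 s; τ₂ = 28.5/1.24 = 22.984 s.
Tank 1: C₁ = C_in(1 − e^(−t/τ₁)). Tank 2 (τ₁ ≠ τ₂): C₂ = C_in[1 − (τ₁ e^(−t/τ₁) − τ₂ e^(−t/τ₂))/(τ₁ − τ₂)].
At t = 26.6: e^(−t/τ₁) = 0.088452, e^(−t/τ₂) = 0.31432.
C₂ = 3.60·[1 − (10.968·0.088452 − 22.984·0.31432)/(-12.016)] = 3.60·0.47951 = 1.7262 g/L.

1.73 g/L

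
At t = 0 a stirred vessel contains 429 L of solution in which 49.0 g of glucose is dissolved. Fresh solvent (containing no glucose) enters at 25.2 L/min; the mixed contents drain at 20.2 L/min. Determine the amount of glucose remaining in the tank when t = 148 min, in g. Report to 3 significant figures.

Total volume: dV/dt = Q_in − Q_out = 5.0000 L/min, so V(t) = 429 + 5.0000 t and V(148) = 1169.0 L.
Solute balance: dm/dt = 0 − Q_out C = −Q_out m/V(t).
dm/m = −Q_out dt/(V₀ + 5.0000 t); integrating gives ln(m/m₀) = −(Q_out/(Q_in−Q_out)) ln(V/V₀).
m = m₀ (V₀/V)^(Q_out/(Q_in−Q_out)) = 49.0 × (429/1169.0)^(4.0400) = 0.85379 g.

0.854 g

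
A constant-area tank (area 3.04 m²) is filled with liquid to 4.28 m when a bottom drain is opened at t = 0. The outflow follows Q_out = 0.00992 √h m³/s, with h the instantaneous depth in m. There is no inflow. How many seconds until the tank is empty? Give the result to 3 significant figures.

A dh/dt = −Q_out = −0.00992 √h.
Separate and integrate: 2(√h − √h₀) = −(0.00992/A) t.
Tank is empty when √h = 0: t_empty = 2A√h₀/0.00992.
t_empty = 2·3.04·√4.28/0.00992 = 6.0800·2.0688/0.00992 = 1268.0 s.

1270 s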